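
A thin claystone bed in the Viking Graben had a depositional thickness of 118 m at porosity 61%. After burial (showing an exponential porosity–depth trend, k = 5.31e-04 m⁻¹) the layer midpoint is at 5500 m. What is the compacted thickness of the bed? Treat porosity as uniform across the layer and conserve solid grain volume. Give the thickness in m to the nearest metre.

48 m

Working in km (1 km = 1000 m; k in km⁻¹ = k in m⁻¹ × 1000):
Porosity at 5.5 km: n = 0.61·exp(−0.531×5.5) = 0.0329
Solid-volume conservation: h(1−n) = h₀(1−n₀) ⇒ h = h₀·(1−n₀)/(1−n)
h = 0.118 × (1 − 0.61)/(1 − 0.0329) = 0.118 × 0.4033 = 0.0476 km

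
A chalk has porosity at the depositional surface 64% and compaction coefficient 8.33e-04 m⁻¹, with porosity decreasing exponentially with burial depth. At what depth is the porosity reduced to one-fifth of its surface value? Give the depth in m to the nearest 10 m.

1930 m

Working in km (1 km = 1000 m; k in km⁻¹ = k in m⁻¹ × 1000):
φ/φ₀ = 1/5 ⇒ exp(−k·Z) = 1/5 ⇒ Z = ln(5) / k
Z = 1.6094 / 0.833 = 1.932 km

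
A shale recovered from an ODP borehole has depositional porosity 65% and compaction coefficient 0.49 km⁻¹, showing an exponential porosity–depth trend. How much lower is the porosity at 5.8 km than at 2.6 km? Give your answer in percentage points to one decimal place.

phi(2.6) = 0.65·e^(−0.49×2.6) = 0.1818
phi(5.8) = 0.65·e^(−0.49×5.8) = 0.0379
Δphi = 0.1818 − 0.0379 = 0.1439

14.4 percentage points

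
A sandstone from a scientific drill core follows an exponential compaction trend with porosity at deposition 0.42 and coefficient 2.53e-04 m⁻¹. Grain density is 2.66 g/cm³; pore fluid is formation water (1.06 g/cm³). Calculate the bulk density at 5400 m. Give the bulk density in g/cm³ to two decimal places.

Working in km (1 km = 1000 m; β in km⁻¹ = β in m⁻¹ × 1000):
Porosity at depth: phi = 0.42·exp(−0.253×5.4) = 0.42×0.2551 = 0.1071
Bulk density: ρ_b = (1−phi)ρ_g + phi·ρ_f = 0.8929×2.66 + 0.1071×1.06
       = 2.375 + 0.114 = 2.489 g/cm³

2.49 g/cm³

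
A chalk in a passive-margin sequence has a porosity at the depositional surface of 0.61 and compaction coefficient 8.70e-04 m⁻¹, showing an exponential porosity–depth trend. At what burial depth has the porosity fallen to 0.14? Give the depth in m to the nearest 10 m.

1690 m

Working in km (1 km = 1000 m; β in km⁻¹ = β in m⁻¹ × 1000):
Invert Athy's law: z = ln(phi₀/phi) / β
z = ln(0.61/0.14) / 0.87 = ln(4.357) / 0.87 = 1.4718 / 0.87 = 1.692 km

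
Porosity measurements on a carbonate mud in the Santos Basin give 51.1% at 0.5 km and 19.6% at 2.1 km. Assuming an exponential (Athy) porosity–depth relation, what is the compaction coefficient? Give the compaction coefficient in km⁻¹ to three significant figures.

Athy: n(Z) = n₀ e^(−βZ) ⇒ n₁/n₂ = e^{β(Z₂−Z₁)} ⇒ β = ln(n₁/n₂)/(Z₂−Z₁)
β = ln(0.511/0.196) / (2.1 − 0.5) = ln(2.607) / 1.6 = 0.9583 / 1.6 = 0.5989 km⁻¹

0.599 km⁻¹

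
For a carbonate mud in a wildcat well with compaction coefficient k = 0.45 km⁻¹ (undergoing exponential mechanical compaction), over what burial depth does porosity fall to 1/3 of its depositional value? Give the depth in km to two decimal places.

2.44 km

phi/phi₀ = 1/3 ⇒ exp(−k·Z) = 1/3 ⇒ Z = ln(3) / k
Z = 1.0986 / 0.45 = 2.441 km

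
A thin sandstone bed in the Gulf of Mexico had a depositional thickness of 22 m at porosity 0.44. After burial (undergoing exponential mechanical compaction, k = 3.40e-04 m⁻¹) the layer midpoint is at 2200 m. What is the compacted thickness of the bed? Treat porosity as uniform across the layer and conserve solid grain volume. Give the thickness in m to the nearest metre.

Working in km (1 km = 1000 m; k in km⁻¹ = k in m⁻¹ × 1000):
Porosity at 2.2 km: n = 0.44·exp(−0.34×2.2) = 0.2083
Solid-volume conservation: h(1−n) = h₀(1−n₀) ⇒ h = h₀·(1−n₀)/(1−n)
h = 0.022 × (1 − 0.44)/(1 − 0.2083) = 0.022 × 0.7073 = 0.0156 km

16 m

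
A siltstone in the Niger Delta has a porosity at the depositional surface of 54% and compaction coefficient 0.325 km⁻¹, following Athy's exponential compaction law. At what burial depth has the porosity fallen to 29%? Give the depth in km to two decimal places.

1.91 km

Invert Athy's law: Z = ln(n₀/n) / c
Z = ln(0.54/0.29) / 0.325 = ln(1.862) / 0.325 = 0.6217 / 0.325 = 1.913 km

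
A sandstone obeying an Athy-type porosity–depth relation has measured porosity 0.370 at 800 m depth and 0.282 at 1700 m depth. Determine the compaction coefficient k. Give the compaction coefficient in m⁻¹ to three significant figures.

0.000302 m⁻¹

Working in km (1 km = 1000 m; k in km⁻¹ = k in m⁻¹ × 1000):
Athy: φ(d) = φ₀ e^(−kd) ⇒ φ₁/φ₂ = e^{k(d₂−d₁)} ⇒ k = ln(φ₁/φ₂)/(d₂−d₁)
k = ln(0.37/0.282) / (1.7 − 0.8) = ln(1.312) / 0.9 = 0.2716 / 0.9 = 0.3018 km⁻¹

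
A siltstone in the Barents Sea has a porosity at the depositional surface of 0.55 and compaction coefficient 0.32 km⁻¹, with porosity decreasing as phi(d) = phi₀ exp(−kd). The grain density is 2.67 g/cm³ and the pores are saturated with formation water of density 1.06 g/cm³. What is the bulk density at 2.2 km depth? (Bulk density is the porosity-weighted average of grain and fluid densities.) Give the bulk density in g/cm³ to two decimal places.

2.23 g/cm³

Porosity at depth: phi = 0.55·exp(−0.32×2.2) = 0.55×0.4946 = 0.2720
Bulk density: ρ_b = (1−phi)ρ_g + phi·ρ_f = 0.7280×2.67 + 0.2720×1.06
       = 1.944 + 0.288 = 2.232 g/cm³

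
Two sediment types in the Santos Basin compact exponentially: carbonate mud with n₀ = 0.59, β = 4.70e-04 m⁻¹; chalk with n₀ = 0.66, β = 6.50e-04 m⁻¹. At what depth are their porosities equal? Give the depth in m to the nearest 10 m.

Working in km (1 km = 1000 m; β in km⁻¹ = β in m⁻¹ × 1000):
Set n₀ₐ e^(−βₐd) = n₀ᵦ e^(−βᵦd) ⇒ ln(n₀ₐ/n₀ᵦ) = (βₐ − βᵦ)·d
d = ln(0.59/0.66) / (0.47 − 0.65) = -0.1121 / -0.18 = 0.623 km

620 m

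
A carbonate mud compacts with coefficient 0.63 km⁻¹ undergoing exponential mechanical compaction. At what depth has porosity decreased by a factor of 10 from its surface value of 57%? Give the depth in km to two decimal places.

n/n₀ = 1/10 ⇒ exp(−c·Z) = 1/10 ⇒ Z = ln(10) / c
Z = 2.3026 / 0.63 = 3.655 km

3.65 km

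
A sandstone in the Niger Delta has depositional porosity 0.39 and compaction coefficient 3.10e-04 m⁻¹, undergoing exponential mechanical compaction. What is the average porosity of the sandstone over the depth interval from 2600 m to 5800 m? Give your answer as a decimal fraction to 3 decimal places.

0.110

Working in km (1 km = 1000 m; c in km⁻¹ = c in m⁻¹ × 1000):
⟨phi⟩ = (1/(Z₂−Z₁)) ∫ phi₀ e^(−cZ) dZ = phi₀·(e^(−c·Z₁) − e^(−c·Z₂)) / (c·(Z₂−Z₁))
e^(−0.31×2.6) = 0.4466; e^(−0.31×5.8) = 0.1656
⟨phi⟩ = 0.39 × (0.4466 − 0.1656) / (0.31 × 3.2) = 0.39 × 0.2833 = 0.1105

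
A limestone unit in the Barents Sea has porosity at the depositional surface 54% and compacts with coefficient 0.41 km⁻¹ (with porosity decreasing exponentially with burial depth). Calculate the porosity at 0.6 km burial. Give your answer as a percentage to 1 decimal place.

42.2%

φ = φ₀·exp(−c·d) = 0.54 × exp(−0.41 × 0.6) = 0.54 × exp(−0.246)
  = 0.54 × 0.7819 = 0.4222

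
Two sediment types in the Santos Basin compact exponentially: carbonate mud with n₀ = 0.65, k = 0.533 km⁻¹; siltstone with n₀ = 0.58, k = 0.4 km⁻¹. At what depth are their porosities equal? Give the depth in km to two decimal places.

0.86 km

Set n₀ₐ e^(−kₐZ) = n₀ᵦ e^(−kᵦZ) ⇒ ln(n₀ₐ/n₀ᵦ) = (kₐ − kᵦ)·Z
Z = ln(0.65/0.58) / (0.533 − 0.4) = 0.1139 / 0.133 = 0.857 km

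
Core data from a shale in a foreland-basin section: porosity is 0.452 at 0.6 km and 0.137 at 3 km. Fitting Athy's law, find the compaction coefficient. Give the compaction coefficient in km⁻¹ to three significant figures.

Athy: n(d) = n₀ e^(−kd) ⇒ n₁/n₂ = e^{k(d₂−d₁)} ⇒ k = ln(n₁/n₂)/(d₂−d₁)
k = ln(0.452/0.137) / (3 − 0.6) = ln(3.299) / 2.4 = 1.1937 / 2.4 = 0.4974 km⁻¹

0.497 km⁻¹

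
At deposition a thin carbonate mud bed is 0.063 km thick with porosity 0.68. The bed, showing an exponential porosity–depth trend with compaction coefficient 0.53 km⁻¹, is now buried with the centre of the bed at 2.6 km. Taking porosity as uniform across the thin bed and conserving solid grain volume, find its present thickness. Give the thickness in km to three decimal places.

0.024 km

Porosity at 2.6 km: φ = 0.68·exp(−0.53×2.6) = 0.1714
Solid-volume conservation: h(1−φ) = h₀(1−φ₀) ⇒ h = h₀·(1−φ₀)/(1−φ)
h = 0.063 × (1 − 0.68)/(1 − 0.1714) = 0.063 × 0.3862 = 0.0243 km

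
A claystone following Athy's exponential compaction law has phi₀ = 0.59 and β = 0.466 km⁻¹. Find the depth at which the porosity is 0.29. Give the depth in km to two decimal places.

Invert Athy's law: Z = ln(phi₀/phi) / β
Z = ln(0.59/0.29) / 0.466 = ln(2.034) / 0.466 = 0.7102 / 0.466 = 1.524 km

1.52 km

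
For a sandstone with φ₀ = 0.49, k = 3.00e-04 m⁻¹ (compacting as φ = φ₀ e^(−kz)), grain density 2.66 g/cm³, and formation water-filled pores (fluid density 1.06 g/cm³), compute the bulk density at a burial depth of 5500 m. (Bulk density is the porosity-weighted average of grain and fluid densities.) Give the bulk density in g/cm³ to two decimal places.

Working in km (1 km = 1000 m; k in km⁻¹ = k in m⁻¹ × 1000):
Porosity at depth: φ = 0.49·exp(−0.3×5.5) = 0.49×0.1920 = 0.0941
Bulk density: ρ_b = (1−φ)ρ_g + φ·ρ_f = 0.9059×2.66 + 0.0941×1.06
       = 2.410 + 0.100 = 2.509 g/cm³

2.51 g/cm³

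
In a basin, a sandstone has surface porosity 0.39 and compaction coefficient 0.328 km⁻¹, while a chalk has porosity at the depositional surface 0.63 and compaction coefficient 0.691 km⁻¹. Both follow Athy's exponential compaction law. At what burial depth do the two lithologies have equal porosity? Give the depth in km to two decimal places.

Set n₀ₐ e^(−kₐz) = n₀ᵦ e^(−kᵦz) ⇒ ln(n₀ₐ/n₀ᵦ) = (kₐ − kᵦ)·z
z = ln(0.39/0.63) / (0.328 − 0.691) = -0.4796 / -0.363 = 1.321 km

1.32 km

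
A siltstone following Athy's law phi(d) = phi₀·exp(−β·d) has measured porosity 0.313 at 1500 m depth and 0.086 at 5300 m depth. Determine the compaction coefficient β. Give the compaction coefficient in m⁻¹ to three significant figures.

0.000340 m⁻¹

Working in km (1 km = 1000 m; β in km⁻¹ = β in m⁻¹ × 1000):
Athy: phi(d) = phi₀ e^(−βd) ⇒ phi₁/phi₂ = e^{β(d₂−d₁)} ⇒ β = ln(phi₁/phi₂)/(d₂−d₁)
β = ln(0.313/0.086) / (5.3 − 1.5) = ln(3.64) / 3.8 = 1.2919 / 3.8 = 0.34 km⁻¹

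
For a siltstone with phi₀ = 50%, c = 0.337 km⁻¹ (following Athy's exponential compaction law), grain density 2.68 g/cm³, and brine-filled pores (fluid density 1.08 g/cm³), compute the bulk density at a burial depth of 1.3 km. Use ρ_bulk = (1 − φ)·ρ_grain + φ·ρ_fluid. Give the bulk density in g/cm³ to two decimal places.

2.16 g/cm³

Porosity at depth: phi = 0.5·exp(−0.337×1.3) = 0.5×0.6453 = 0.3226
Bulk density: ρ_b = (1−phi)ρ_g + phi·ρ_f = 0.6774×2.68 + 0.3226×1.08
       = 1.815 + 0.348 = 2.164 g/cm³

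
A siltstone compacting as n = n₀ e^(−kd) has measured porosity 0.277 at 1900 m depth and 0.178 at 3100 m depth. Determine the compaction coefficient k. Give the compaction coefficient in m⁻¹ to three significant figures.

0.000369 m⁻¹

Working in km (1 km = 1000 m; k in km⁻¹ = k in m⁻¹ × 1000):
Athy: n(d) = n₀ e^(−kd) ⇒ n₁/n₂ = e^{k(d₂−d₁)} ⇒ k = ln(n₁/n₂)/(d₂−d₁)
k = ln(0.277/0.178) / (3.1 − 1.9) = ln(1.556) / 1.2 = 0.4422 / 1.2 = 0.3685 km⁻¹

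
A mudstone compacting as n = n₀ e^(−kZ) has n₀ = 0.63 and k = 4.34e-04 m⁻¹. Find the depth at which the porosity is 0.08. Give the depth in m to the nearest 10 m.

Working in km (1 km = 1000 m; k in km⁻¹ = k in m⁻¹ × 1000):
Invert Athy's law: Z = ln(n₀/n) / k
Z = ln(0.63/0.08) / 0.434 = ln(7.875) / 0.434 = 2.0637 / 0.434 = 4.755 km

4760 m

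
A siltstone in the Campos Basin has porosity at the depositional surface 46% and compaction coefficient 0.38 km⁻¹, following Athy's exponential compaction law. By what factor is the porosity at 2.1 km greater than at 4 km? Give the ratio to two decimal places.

2.06

n(d₁)/n(d₂) = e^(−k·d₁)/e^(−k·d₂) = e^{k(d₂−d₁)}
= exp(0.38 × 1.9) = exp(0.722) = 2.0585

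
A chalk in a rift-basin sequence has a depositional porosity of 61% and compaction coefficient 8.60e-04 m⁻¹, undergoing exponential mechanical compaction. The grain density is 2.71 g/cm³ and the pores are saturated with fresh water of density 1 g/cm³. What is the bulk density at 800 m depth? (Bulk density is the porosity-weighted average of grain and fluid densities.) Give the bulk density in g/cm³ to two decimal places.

Working in km (1 km = 1000 m; β in km⁻¹ = β in m⁻¹ × 1000):
Porosity at depth: phi = 0.61·exp(−0.86×0.8) = 0.61×0.5026 = 0.3066
Bulk density: ρ_b = (1−phi)ρ_g + phi·ρ_f = 0.6934×2.71 + 0.3066×1
       = 1.879 + 0.307 = 2.186 g/cm³

2.19 g/cm³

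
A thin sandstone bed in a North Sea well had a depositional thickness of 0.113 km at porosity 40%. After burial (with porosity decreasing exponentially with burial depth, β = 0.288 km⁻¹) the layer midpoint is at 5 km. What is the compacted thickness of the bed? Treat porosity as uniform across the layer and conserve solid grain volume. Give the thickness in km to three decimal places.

0.075 km

Porosity at 5 km: φ = 0.4·exp(−0.288×5) = 0.0948
Solid-volume conservation: h(1−φ) = h₀(1−φ₀) ⇒ h = h₀·(1−φ₀)/(1−φ)
h = 0.113 × (1 − 0.4)/(1 − 0.0948) = 0.113 × 0.6628 = 0.0749 km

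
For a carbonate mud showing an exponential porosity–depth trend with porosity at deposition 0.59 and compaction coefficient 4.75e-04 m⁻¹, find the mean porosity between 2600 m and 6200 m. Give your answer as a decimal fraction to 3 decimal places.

0.082

Working in km (1 km = 1000 m; β in km⁻¹ = β in m⁻¹ × 1000):
⟨φ⟩ = (1/(z₂−z₁)) ∫ φ₀ e^(−βz) dz = φ₀·(e^(−β·z₁) − e^(−β·z₂)) / (β·(z₂−z₁))
e^(−0.475×2.6) = 0.2908; e^(−0.475×6.2) = 0.0526
⟨φ⟩ = 0.59 × (0.2908 − 0.0526) / (0.475 × 3.6) = 0.59 × 0.1393 = 0.0822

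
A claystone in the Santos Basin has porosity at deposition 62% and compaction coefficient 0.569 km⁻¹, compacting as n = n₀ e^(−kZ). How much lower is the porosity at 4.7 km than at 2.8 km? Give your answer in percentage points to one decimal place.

8.3 percentage points

n(2.8) = 0.62·e^(−0.569×2.8) = 0.1260
n(4.7) = 0.62·e^(−0.569×4.7) = 0.0428
Δn = 0.1260 − 0.0428 = 0.0833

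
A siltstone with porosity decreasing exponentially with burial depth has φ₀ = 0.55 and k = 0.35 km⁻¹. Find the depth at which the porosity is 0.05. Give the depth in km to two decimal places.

6.85 km

Invert Athy's law: z = ln(φ₀/φ) / k
z = ln(0.55/0.05) / 0.35 = ln(11) / 0.35 = 2.3979 / 0.35 = 6.851 km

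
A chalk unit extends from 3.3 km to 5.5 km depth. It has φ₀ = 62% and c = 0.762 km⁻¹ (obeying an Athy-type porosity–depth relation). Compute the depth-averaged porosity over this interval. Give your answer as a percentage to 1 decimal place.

⟨φ⟩ = (1/(d₂−d₁)) ∫ φ₀ e^(−cd) dd = φ₀·(e^(−c·d₁) − e^(−c·d₂)) / (c·(d₂−d₁))
e^(−0.762×3.3) = 0.0809; e^(−0.762×5.5) = 0.0151
⟨φ⟩ = 0.62 × (0.0809 − 0.0151) / (0.762 × 2.2) = 0.62 × 0.0392 = 0.0243

2.4%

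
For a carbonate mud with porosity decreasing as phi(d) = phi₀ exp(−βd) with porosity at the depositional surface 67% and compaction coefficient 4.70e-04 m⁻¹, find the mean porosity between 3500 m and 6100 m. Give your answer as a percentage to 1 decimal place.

7.5%

Working in km (1 km = 1000 m; β in km⁻¹ = β in m⁻¹ × 1000):
⟨phi⟩ = (1/(d₂−d₁)) ∫ phi₀ e^(−βd) dd = phi₀·(e^(−β·d₁) − e^(−β·d₂)) / (β·(d₂−d₁))
e^(−0.47×3.5) = 0.1930; e^(−0.47×6.1) = 0.0569
⟨phi⟩ = 0.67 × (0.1930 − 0.0569) / (0.47 × 2.6) = 0.67 × 0.1114 = 0.0746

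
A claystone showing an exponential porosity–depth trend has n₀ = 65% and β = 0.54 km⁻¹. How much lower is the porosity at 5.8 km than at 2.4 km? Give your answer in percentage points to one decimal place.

14.9 percentage points

n(2.4) = 0.65·e^(−0.54×2.4) = 0.1779
n(5.8) = 0.65·e^(−0.54×5.8) = 0.0284
Δn = 0.1779 − 0.0284 = 0.1495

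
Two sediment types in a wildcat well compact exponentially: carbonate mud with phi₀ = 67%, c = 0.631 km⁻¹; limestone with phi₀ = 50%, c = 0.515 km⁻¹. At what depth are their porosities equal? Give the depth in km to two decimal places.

Set phi₀ₐ e^(−cₐz) = phi₀ᵦ e^(−cᵦz) ⇒ ln(phi₀ₐ/phi₀ᵦ) = (cₐ − cᵦ)·z
z = ln(0.67/0.5) / (0.631 − 0.515) = 0.2927 / 0.116 = 2.523 km

2.52 km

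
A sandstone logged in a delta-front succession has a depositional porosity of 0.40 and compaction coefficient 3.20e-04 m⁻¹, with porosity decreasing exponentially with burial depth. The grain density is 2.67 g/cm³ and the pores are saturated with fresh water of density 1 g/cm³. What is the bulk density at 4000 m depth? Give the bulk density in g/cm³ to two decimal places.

2.48 g/cm³

Working in km (1 km = 1000 m; β in km⁻¹ = β in m⁻¹ × 1000):
Porosity at depth: n = 0.4·exp(−0.32×4) = 0.4×0.2780 = 0.1112
Bulk density: ρ_b = (1−n)ρ_g + n·ρ_f = 0.8888×2.67 + 0.1112×1
       = 2.373 + 0.111 = 2.484 g/cm³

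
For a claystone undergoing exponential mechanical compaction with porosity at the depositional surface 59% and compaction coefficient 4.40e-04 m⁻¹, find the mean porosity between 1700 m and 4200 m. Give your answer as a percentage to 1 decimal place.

16.9%

Working in km (1 km = 1000 m; β in km⁻¹ = β in m⁻¹ × 1000):
⟨n⟩ = (1/(z₂−z₁)) ∫ n₀ e^(−βz) dz = n₀·(e^(−β·z₁) − e^(−β·z₂)) / (β·(z₂−z₁))
e^(−0.44×1.7) = 0.4733; e^(−0.44×4.2) = 0.1576
⟨n⟩ = 0.59 × (0.4733 − 0.1576) / (0.44 × 2.5) = 0.59 × 0.2871 = 0.1694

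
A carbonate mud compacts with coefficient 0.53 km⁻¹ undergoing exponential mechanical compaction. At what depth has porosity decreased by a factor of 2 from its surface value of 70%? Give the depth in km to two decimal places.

n/n₀ = 1/2 ⇒ exp(−β·z) = 1/2 ⇒ z = ln(2) / β
z = 0.6931 / 0.53 = 1.308 km

1.31 km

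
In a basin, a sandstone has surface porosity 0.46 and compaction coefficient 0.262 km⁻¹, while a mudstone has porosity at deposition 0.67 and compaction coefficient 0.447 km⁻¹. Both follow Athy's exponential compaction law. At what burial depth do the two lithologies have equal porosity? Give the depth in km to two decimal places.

2.03 km

Set n₀ₐ e^(−kₐd) = n₀ᵦ e^(−kᵦd) ⇒ ln(n₀ₐ/n₀ᵦ) = (kₐ − kᵦ)·d
d = ln(0.46/0.67) / (0.262 − 0.447) = -0.3761 / -0.185 = 2.033 km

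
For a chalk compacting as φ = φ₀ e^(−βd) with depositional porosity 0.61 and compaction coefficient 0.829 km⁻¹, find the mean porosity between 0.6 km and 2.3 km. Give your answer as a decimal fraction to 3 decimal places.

⟨φ⟩ = (1/(d₂−d₁)) ∫ φ₀ e^(−βd) dd = φ₀·(e^(−β·d₁) − e^(−β·d₂)) / (β·(d₂−d₁))
e^(−0.829×0.6) = 0.6081; e^(−0.829×2.3) = 0.1486
⟨φ⟩ = 0.61 × (0.6081 − 0.1486) / (0.829 × 1.7) = 0.61 × 0.3261 = 0.1989

0.199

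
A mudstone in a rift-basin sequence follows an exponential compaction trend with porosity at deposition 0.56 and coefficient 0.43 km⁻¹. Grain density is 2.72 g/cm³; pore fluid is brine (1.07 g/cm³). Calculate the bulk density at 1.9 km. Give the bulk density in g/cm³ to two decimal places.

Porosity at depth: φ = 0.56·exp(−0.43×1.9) = 0.56×0.4418 = 0.2474
Bulk density: ρ_b = (1−φ)ρ_g + φ·ρ_f = 0.7526×2.72 + 0.2474×1.07
       = 2.047 + 0.265 = 2.312 g/cm³

2.31 g/cm³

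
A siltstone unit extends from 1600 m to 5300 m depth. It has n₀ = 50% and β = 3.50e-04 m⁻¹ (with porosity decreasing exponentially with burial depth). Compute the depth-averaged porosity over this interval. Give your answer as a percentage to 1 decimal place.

16.0%

Working in km (1 km = 1000 m; β in km⁻¹ = β in m⁻¹ × 1000):
⟨n⟩ = (1/(z₂−z₁)) ∫ n₀ e^(−βz) dz = n₀·(e^(−β·z₁) − e^(−β·z₂)) / (β·(z₂−z₁))
e^(−0.35×1.6) = 0.5712; e^(−0.35×5.3) = 0.1565
⟨n⟩ = 0.5 × (0.5712 − 0.1565) / (0.35 × 3.7) = 0.5 × 0.3203 = 0.1601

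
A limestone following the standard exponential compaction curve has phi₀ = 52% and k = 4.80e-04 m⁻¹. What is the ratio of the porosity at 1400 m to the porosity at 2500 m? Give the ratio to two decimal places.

1.70

Working in km (1 km = 1000 m; k in km⁻¹ = k in m⁻¹ × 1000):
phi(Z₁)/phi(Z₂) = e^(−k·Z₁)/e^(−k·Z₂) = e^{k(Z₂−Z₁)}
= exp(0.48 × 1.1) = exp(0.528) = 1.6955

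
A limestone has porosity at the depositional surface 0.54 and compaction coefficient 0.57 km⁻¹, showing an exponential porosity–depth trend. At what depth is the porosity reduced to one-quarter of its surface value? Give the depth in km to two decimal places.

n/n₀ = 1/4 ⇒ exp(−c·d) = 1/4 ⇒ d = ln(4) / c
d = 1.3863 / 0.57 = 2.432 km

2.43 km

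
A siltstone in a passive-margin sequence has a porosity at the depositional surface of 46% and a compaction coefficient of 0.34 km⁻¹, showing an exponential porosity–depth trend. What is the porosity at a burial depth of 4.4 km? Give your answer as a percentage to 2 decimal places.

10.31%

phi = phi₀·exp(−c·z) = 0.46 × exp(−0.34 × 4.4) = 0.46 × exp(−1.496)
  = 0.46 × 0.2240 = 0.1031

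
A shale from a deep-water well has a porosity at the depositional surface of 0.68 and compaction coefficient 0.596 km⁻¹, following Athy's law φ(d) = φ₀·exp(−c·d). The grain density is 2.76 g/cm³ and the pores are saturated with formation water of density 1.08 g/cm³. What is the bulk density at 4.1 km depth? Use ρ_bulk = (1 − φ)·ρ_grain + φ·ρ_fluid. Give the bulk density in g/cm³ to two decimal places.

2.66 g/cm³

Porosity at depth: φ = 0.68·exp(−0.596×4.1) = 0.68×0.0868 = 0.0591
Bulk density: ρ_b = (1−φ)ρ_g + φ·ρ_f = 0.9409×2.76 + 0.0591×1.08
       = 2.597 + 0.064 = 2.661 g/cm³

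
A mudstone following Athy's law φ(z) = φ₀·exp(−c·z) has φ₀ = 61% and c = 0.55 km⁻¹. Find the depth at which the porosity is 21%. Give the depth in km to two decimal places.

Invert Athy's law: z = ln(φ₀/φ) / c
z = ln(0.61/0.21) / 0.55 = ln(2.905) / 0.55 = 1.0664 / 0.55 = 1.939 km

1.94 km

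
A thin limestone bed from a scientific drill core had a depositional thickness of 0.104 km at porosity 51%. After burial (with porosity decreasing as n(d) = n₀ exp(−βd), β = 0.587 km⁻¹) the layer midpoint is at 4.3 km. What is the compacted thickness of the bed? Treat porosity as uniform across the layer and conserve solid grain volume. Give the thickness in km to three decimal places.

Porosity at 4.3 km: n = 0.51·exp(−0.587×4.3) = 0.0409
Solid-volume conservation: h(1−n) = h₀(1−n₀) ⇒ h = h₀·(1−n₀)/(1−n)
h = 0.104 × (1 − 0.51)/(1 − 0.0409) = 0.104 × 0.5109 = 0.0531 km

0.053 km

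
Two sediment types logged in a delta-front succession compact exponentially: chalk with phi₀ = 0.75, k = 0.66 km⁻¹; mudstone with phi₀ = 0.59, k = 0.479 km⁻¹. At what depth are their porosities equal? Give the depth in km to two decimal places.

1.33 km

Set phi₀ₐ e^(−kₐZ) = phi₀ᵦ e^(−kᵦZ) ⇒ ln(phi₀ₐ/phi₀ᵦ) = (kₐ − kᵦ)·Z
Z = ln(0.75/0.59) / (0.66 − 0.479) = 0.2400 / 0.181 = 1.326 km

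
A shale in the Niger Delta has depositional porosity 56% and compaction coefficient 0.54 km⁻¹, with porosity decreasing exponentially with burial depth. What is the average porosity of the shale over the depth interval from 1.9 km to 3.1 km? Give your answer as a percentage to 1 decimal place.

⟨φ⟩ = (1/(z₂−z₁)) ∫ φ₀ e^(−cz) dz = φ₀·(e^(−c·z₁) − e^(−c·z₂)) / (c·(z₂−z₁))
e^(−0.54×1.9) = 0.3584; e^(−0.54×3.1) = 0.1875
⟨φ⟩ = 0.56 × (0.3584 − 0.1875) / (0.54 × 1.2) = 0.56 × 0.2638 = 0.1477

14.8%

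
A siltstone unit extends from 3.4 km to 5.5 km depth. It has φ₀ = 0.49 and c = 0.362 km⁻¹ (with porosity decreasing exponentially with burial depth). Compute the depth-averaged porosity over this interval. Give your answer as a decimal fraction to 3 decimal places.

⟨φ⟩ = (1/(Z₂−Z₁)) ∫ φ₀ e^(−cZ) dZ = φ₀·(e^(−c·Z₁) − e^(−c·Z₂)) / (c·(Z₂−Z₁))
e^(−0.362×3.4) = 0.2921; e^(−0.362×5.5) = 0.1366
⟨φ⟩ = 0.49 × (0.2921 − 0.1366) / (0.362 × 2.1) = 0.49 × 0.2046 = 0.1002

0.100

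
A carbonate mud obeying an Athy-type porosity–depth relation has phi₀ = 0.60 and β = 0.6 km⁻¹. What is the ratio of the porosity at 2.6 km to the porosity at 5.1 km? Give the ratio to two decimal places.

phi(z₁)/phi(z₂) = e^(−β·z₁)/e^(−β·z₂) = e^{β(z₂−z₁)}
= exp(0.6 × 2.5) = exp(1.5) = 4.4817

4.48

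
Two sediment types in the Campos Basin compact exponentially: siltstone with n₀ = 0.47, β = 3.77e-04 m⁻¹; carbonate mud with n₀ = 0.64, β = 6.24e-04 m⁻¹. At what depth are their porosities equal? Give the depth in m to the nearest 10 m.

Working in km (1 km = 1000 m; β in km⁻¹ = β in m⁻¹ × 1000):
Set n₀ₐ e^(−βₐz) = n₀ᵦ e^(−βᵦz) ⇒ ln(n₀ₐ/n₀ᵦ) = (βₐ − βᵦ)·z
z = ln(0.47/0.64) / (0.377 − 0.624) = -0.3087 / -0.247 = 1.250 km

1250 m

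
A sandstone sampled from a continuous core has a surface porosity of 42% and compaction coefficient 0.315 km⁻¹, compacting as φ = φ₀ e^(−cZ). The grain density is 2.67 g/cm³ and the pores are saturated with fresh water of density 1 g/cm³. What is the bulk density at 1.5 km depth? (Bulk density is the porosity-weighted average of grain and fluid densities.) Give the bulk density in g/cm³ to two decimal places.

Porosity at depth: φ = 0.42·exp(−0.315×1.5) = 0.42×0.6234 = 0.2618
Bulk density: ρ_b = (1−φ)ρ_g + φ·ρ_f = 0.7382×2.67 + 0.2618×1
       = 1.971 + 0.262 = 2.233 g/cm³

2.23 g/cm³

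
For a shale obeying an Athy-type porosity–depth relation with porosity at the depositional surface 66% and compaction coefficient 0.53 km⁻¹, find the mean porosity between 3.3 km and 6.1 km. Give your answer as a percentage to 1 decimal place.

6.0%

⟨phi⟩ = (1/(d₂−d₁)) ∫ phi₀ e^(−kd) dd = phi₀·(e^(−k·d₁) − e^(−k·d₂)) / (k·(d₂−d₁))
e^(−0.53×3.3) = 0.1739; e^(−0.53×6.1) = 0.0394
⟨phi⟩ = 0.66 × (0.1739 − 0.0394) / (0.53 × 2.8) = 0.66 × 0.0906 = 0.0598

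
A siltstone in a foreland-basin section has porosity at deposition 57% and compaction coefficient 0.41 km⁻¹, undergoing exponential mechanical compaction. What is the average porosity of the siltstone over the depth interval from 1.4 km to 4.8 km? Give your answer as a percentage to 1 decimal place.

17.3%

⟨φ⟩ = (1/(z₂−z₁)) ∫ φ₀ e^(−βz) dz = φ₀·(e^(−β·z₁) − e^(−β·z₂)) / (β·(z₂−z₁))
e^(−0.41×1.4) = 0.5633; e^(−0.41×4.8) = 0.1397
⟨φ⟩ = 0.57 × (0.5633 − 0.1397) / (0.41 × 3.4) = 0.57 × 0.3038 = 0.1732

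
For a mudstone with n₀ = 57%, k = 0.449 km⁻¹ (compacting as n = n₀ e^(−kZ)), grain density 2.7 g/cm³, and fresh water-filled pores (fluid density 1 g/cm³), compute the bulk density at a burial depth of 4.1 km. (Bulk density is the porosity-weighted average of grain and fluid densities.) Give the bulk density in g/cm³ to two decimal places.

2.55 g/cm³

Porosity at depth: n = 0.57·exp(−0.449×4.1) = 0.57×0.1587 = 0.0904
Bulk density: ρ_b = (1−n)ρ_g + n·ρ_f = 0.9096×2.7 + 0.0904×1
       = 2.456 + 0.090 = 2.546 g/cm³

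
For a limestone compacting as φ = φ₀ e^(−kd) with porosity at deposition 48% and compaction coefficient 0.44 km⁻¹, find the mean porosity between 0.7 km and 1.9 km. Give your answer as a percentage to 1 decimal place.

27.4%

⟨φ⟩ = (1/(d₂−d₁)) ∫ φ₀ e^(−kd) dd = φ₀·(e^(−k·d₁) − e^(−k·d₂)) / (k·(d₂−d₁))
e^(−0.44×0.7) = 0.7349; e^(−0.44×1.9) = 0.4334
⟨φ⟩ = 0.48 × (0.7349 − 0.4334) / (0.44 × 1.2) = 0.48 × 0.5710 = 0.2741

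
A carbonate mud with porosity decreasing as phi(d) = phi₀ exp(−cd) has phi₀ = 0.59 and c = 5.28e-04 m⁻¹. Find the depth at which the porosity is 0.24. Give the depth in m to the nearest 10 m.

1700 m

Working in km (1 km = 1000 m; c in km⁻¹ = c in m⁻¹ × 1000):
Invert Athy's law: d = ln(phi₀/phi) / c
d = ln(0.59/0.24) / 0.528 = ln(2.458) / 0.528 = 0.8995 / 0.528 = 1.704 km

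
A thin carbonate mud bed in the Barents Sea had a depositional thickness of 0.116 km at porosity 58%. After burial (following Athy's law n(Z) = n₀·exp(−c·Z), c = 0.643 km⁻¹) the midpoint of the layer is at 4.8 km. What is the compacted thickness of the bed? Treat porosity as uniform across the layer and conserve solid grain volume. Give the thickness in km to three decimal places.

Porosity at 4.8 km: n = 0.58·exp(−0.643×4.8) = 0.0265
Solid-volume conservation: h(1−n) = h₀(1−n₀) ⇒ h = h₀·(1−n₀)/(1−n)
h = 0.116 × (1 − 0.58)/(1 − 0.0265) = 0.116 × 0.4314 = 0.0500 km

0.050 km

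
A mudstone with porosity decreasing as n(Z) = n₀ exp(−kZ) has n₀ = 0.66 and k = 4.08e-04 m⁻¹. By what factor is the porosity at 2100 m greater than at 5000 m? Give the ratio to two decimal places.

3.26

Working in km (1 km = 1000 m; k in km⁻¹ = k in m⁻¹ × 1000):
n(Z₁)/n(Z₂) = e^(−k·Z₁)/e^(−k·Z₂) = e^{k(Z₂−Z₁)}
= exp(0.408 × 2.9) = exp(1.183) = 3.2648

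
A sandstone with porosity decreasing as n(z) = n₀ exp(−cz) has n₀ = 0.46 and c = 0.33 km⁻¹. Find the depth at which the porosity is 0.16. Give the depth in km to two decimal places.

3.20 km

Invert Athy's law: z = ln(n₀/n) / c
z = ln(0.46/0.16) / 0.33 = ln(2.875) / 0.33 = 1.0561 / 0.33 = 3.200 km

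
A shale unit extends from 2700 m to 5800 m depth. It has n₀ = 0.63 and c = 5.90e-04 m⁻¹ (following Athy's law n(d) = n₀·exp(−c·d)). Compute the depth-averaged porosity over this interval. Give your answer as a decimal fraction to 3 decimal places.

Working in km (1 km = 1000 m; c in km⁻¹ = c in m⁻¹ × 1000):
⟨n⟩ = (1/(d₂−d₁)) ∫ n₀ e^(−cd) dd = n₀·(e^(−c·d₁) − e^(−c·d₂)) / (c·(d₂−d₁))
e^(−0.59×2.7) = 0.2033; e^(−0.59×5.8) = 0.0326
⟨n⟩ = 0.63 × (0.2033 − 0.0326) / (0.59 × 3.1) = 0.63 × 0.0933 = 0.0588

0.059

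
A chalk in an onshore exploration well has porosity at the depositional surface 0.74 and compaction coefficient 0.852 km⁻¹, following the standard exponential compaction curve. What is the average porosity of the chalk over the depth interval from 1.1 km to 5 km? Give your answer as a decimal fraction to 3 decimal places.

⟨φ⟩ = (1/(Z₂−Z₁)) ∫ φ₀ e^(−βZ) dZ = φ₀·(e^(−β·Z₁) − e^(−β·Z₂)) / (β·(Z₂−Z₁))
e^(−0.852×1.1) = 0.3917; e^(−0.852×5) = 0.0141
⟨φ⟩ = 0.74 × (0.3917 − 0.0141) / (0.852 × 3.9) = 0.74 × 0.1136 = 0.0841

0.084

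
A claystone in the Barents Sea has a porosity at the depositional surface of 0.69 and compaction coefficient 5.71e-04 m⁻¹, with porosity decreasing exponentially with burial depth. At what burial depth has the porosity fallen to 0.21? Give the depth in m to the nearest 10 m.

Working in km (1 km = 1000 m; β in km⁻¹ = β in m⁻¹ × 1000):
Invert Athy's law: Z = ln(n₀/n) / β
Z = ln(0.69/0.21) / 0.571 = ln(3.286) / 0.571 = 1.1896 / 0.571 = 2.083 km

2080 m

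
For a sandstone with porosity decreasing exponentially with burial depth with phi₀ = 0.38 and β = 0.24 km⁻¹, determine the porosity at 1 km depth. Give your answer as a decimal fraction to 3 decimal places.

phi = phi₀·exp(−β·z) = 0.38 × exp(−0.24 × 1) = 0.38 × exp(−0.24)
  = 0.38 × 0.7866 = 0.2989

0.299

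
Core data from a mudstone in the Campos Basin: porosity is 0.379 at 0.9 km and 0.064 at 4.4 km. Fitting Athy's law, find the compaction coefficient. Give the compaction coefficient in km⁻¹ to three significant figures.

Athy: n(d) = n₀ e^(−cd) ⇒ n₁/n₂ = e^{c(d₂−d₁)} ⇒ c = ln(n₁/n₂)/(d₂−d₁)
c = ln(0.379/0.064) / (4.4 − 0.9) = ln(5.922) / 3.5 = 1.7787 / 3.5 = 0.5082 km⁻¹

0.508 km⁻¹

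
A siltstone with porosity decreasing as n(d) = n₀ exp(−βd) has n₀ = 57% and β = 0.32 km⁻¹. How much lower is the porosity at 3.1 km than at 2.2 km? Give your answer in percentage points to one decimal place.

7.1 percentage points

n(2.2) = 0.57·e^(−0.32×2.2) = 0.2819
n(3.1) = 0.57·e^(−0.32×3.1) = 0.2114
Δn = 0.2819 − 0.2114 = 0.0705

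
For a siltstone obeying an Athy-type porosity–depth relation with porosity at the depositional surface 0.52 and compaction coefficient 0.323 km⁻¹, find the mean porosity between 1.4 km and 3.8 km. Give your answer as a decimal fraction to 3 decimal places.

0.230

⟨φ⟩ = (1/(z₂−z₁)) ∫ φ₀ e^(−βz) dz = φ₀·(e^(−β·z₁) − e^(−β·z₂)) / (β·(z₂−z₁))
e^(−0.323×1.4) = 0.6362; e^(−0.323×3.8) = 0.2931
⟨φ⟩ = 0.52 × (0.6362 − 0.2931) / (0.323 × 2.4) = 0.52 × 0.4427 = 0.2302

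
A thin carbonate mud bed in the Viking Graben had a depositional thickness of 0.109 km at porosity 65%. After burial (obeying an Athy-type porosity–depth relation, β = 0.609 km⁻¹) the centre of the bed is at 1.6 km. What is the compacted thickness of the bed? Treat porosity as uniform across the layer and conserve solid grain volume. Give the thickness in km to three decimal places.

Porosity at 1.6 km: phi = 0.65·exp(−0.609×1.6) = 0.2453
Solid-volume conservation: h(1−phi) = h₀(1−phi₀) ⇒ h = h₀·(1−phi₀)/(1−phi)
h = 0.109 × (1 − 0.65)/(1 − 0.2453) = 0.109 × 0.4638 = 0.0506 km

0.051 km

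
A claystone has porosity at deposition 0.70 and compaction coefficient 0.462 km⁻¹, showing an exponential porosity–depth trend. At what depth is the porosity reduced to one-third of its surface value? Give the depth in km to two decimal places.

2.38 km

phi/phi₀ = 1/3 ⇒ exp(−β·Z) = 1/3 ⇒ Z = ln(3) / β
Z = 1.0986 / 0.462 = 2.378 km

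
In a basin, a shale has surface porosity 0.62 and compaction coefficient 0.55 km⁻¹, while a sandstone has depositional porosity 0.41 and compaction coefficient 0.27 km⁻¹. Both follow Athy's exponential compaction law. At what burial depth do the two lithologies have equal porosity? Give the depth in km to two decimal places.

1.48 km

Set phi₀ₐ e^(−βₐd) = phi₀ᵦ e^(−βᵦd) ⇒ ln(phi₀ₐ/phi₀ᵦ) = (βₐ − βᵦ)·d
d = ln(0.62/0.41) / (0.55 − 0.27) = 0.4136 / 0.28 = 1.477 km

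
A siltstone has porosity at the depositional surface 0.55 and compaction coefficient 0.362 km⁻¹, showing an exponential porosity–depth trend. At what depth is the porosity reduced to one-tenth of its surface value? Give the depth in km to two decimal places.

6.36 km

n/n₀ = 1/10 ⇒ exp(−k·d) = 1/10 ⇒ d = ln(10) / k
d = 2.3026 / 0.362 = 6.361 km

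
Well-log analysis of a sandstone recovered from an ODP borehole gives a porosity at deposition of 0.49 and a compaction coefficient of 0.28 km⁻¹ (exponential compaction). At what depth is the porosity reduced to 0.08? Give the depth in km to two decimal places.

6.47 km

Invert Athy's law: Z = ln(φ₀/φ) / c
Z = ln(0.49/0.08) / 0.28 = ln(6.125) / 0.28 = 1.8124 / 0.28 = 6.473 km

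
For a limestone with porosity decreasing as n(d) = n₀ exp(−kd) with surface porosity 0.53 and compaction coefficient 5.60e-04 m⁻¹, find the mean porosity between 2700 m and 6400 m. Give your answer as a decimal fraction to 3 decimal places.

0.049

Working in km (1 km = 1000 m; k in km⁻¹ = k in m⁻¹ × 1000):
⟨n⟩ = (1/(d₂−d₁)) ∫ n₀ e^(−kd) dd = n₀·(e^(−k·d₁) − e^(−k·d₂)) / (k·(d₂−d₁))
e^(−0.56×2.7) = 0.2205; e^(−0.56×6.4) = 0.0278
⟨n⟩ = 0.53 × (0.2205 − 0.0278) / (0.56 × 3.7) = 0.53 × 0.0930 = 0.0493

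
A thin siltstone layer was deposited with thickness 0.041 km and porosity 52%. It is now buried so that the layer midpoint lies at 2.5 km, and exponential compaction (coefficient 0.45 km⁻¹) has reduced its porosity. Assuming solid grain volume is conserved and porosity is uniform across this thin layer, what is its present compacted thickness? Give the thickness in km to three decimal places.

Porosity at 2.5 km: φ = 0.52·exp(−0.45×2.5) = 0.1688
Solid-volume conservation: h(1−φ) = h₀(1−φ₀) ⇒ h = h₀·(1−φ₀)/(1−φ)
h = 0.041 × (1 − 0.52)/(1 − 0.1688) = 0.041 × 0.5775 = 0.0237 km

0.024 km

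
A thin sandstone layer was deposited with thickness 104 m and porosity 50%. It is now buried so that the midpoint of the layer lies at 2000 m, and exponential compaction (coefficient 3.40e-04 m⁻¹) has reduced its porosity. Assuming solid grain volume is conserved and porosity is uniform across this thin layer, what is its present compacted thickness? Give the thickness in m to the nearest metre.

Working in km (1 km = 1000 m; β in km⁻¹ = β in m⁻¹ × 1000):
Porosity at 2 km: φ = 0.5·exp(−0.34×2) = 0.2533
Solid-volume conservation: h(1−φ) = h₀(1−φ₀) ⇒ h = h₀·(1−φ₀)/(1−φ)
h = 0.104 × (1 − 0.5)/(1 − 0.2533) = 0.104 × 0.6696 = 0.0696 km

70 m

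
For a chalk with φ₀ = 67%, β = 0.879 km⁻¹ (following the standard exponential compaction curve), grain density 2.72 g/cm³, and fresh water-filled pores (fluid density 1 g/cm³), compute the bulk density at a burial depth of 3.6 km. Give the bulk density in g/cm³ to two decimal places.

Porosity at depth: φ = 0.67·exp(−0.879×3.6) = 0.67×0.0422 = 0.0283
Bulk density: ρ_b = (1−φ)ρ_g + φ·ρ_f = 0.9717×2.72 + 0.0283×1
       = 2.643 + 0.028 = 2.671 g/cm³

2.67 g/cm³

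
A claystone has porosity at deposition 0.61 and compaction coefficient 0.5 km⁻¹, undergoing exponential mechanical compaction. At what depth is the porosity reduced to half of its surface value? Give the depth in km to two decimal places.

phi/phi₀ = 1/2 ⇒ exp(−k·Z) = 1/2 ⇒ Z = ln(2) / k
Z = 0.6931 / 0.5 = 1.386 km

1.39 km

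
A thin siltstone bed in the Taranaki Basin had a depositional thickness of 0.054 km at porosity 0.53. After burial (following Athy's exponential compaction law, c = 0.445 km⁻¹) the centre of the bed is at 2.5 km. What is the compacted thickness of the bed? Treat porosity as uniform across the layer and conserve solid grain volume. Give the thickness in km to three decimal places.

0.031 km

Porosity at 2.5 km: phi = 0.53·exp(−0.445×2.5) = 0.1742
Solid-volume conservation: h(1−phi) = h₀(1−phi₀) ⇒ h = h₀·(1−phi₀)/(1−phi)
h = 0.054 × (1 − 0.53)/(1 − 0.1742) = 0.054 × 0.5692 = 0.0307 km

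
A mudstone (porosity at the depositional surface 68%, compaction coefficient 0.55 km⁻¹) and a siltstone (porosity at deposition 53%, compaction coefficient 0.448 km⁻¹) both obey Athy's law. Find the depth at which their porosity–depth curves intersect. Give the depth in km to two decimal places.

2.44 km

Set n₀ₐ e^(−βₐZ) = n₀ᵦ e^(−βᵦZ) ⇒ ln(n₀ₐ/n₀ᵦ) = (βₐ − βᵦ)·Z
Z = ln(0.68/0.53) / (0.55 − 0.448) = 0.2492 / 0.102 = 2.443 km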